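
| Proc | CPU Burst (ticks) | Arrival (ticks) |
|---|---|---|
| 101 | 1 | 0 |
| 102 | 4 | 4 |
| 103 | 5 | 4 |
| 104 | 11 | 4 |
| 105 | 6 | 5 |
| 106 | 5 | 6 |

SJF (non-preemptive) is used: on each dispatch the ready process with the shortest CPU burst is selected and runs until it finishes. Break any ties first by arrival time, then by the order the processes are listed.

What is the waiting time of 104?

20

Schedule: | 101 0-1 | idle 1-4 | 102 4-8 | 103 8-13 | 106 13-18 | 105 18-24 | 104 24-35 |
Completion: 101=1  102=8  103=13  104=35  105=24  106=18
Turnaround (C−A): 101=1  102=4  103=9  104=31  105=19  106=12
Waiting(104) = turnaround − burst = 31 − 11 = 20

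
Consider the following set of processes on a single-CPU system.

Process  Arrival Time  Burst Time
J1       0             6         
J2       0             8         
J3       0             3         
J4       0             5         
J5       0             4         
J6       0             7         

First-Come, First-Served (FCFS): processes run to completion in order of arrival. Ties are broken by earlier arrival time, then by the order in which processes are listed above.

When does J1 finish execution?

6

Gantt: | J1 0-6 | J2 6-14 | J3 14-17 | J4 17-22 | J5 22-26 | J6 26-33 |
Completion: J1=6  J2=14  J3=17  J4=22  J5=26  J6=33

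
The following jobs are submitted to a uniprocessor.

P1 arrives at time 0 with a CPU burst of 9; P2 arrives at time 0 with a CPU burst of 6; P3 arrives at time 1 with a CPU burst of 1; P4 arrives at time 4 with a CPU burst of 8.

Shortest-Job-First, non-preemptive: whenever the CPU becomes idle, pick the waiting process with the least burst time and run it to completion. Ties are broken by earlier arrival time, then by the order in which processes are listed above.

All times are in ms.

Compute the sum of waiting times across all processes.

23

Schedule: | P2 0-6 | P3 6-7 | P4 7-15 | P1 15-24 |
Completion: P1=24  P2=6  P3=7  P4=15
Turnaround (C−A): P1=24  P2=6  P3=6  P4=11
Waiting = turnaround − burst: P1=15, P2=0, P3=5, P4=3
Total waiting = 15 + 0 + 5 + 3 = 23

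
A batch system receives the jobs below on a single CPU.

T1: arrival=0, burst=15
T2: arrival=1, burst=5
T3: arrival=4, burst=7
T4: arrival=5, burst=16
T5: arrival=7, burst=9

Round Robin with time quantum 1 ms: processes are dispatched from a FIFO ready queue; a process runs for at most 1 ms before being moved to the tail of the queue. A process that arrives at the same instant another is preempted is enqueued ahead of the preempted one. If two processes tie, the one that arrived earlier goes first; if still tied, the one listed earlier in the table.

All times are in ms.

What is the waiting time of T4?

Gantt: | T1 0-1 | T2 1-2 | T1 2-3 | T2 3-4 | T1 4-5 | T3 5-6 | T2 6-7 | T4 7-8 | T1 8-9 | T3 9-10 | T5 10-11 | T2 11-12 | T4 12-13 | T1 13-14 | T3 14-15 | T5 15-16 | T2 16-17 | T4 17-18 | T1 18-19 | T3 19-20 | T5 20-21 | T4 21-22 | T1 22-23 | T3 23-24 | T5 24-25 | T4 25-26 | T1 26-27 | T3 27-28 | T5 28-29 | T4 29-30 | T1 30-31 | T3 31-32 | T5 32-33 | T4 33-34 | T1 34-35 | T5 35-36 | T4 36-37 | T1 37-38 | T5 38-39 | T4 39-40 | T1 40-41 | T5 41-42 | T4 42-43 | T1 43-44 | T4 44-45 | T1 45-46 | T4 46-47 | T1 47-48 | T4 48-52 |
Completion: T1=48  T2=17  T3=32  T4=52  T5=42
Turnaround (C−A): T1=48  T2=16  T3=28  T4=47  T5=35
Waiting(T4) = turnaround − burst = 47 − 16 = 31

31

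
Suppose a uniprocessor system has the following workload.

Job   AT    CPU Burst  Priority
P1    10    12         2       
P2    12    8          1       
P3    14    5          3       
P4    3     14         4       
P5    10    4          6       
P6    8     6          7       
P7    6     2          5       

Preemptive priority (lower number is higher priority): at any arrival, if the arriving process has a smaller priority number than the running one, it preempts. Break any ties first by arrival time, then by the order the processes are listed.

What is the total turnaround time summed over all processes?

Timeline: | idle 0-3 | P4 3-10 | P1 10-12 | P2 12-20 | P1 20-30 | P3 30-35 | P4 35-42 | P7 42-44 | P5 44-48 | P6 48-54 |
Completion: P1=30  P2=20  P3=35  P4=42  P5=48  P6=54  P7=44
Turnaround (C−A): P1=20  P2=8  P3=21  P4=39  P5=38  P6=46  P7=38
Turnaround = completion − arrival: P1=20, P2=8, P3=21, P4=39, P5=38, P6=46, P7=38
Total turnaround = 20 + 8 + 21 + 39 + 38 + 46 + 38 = 210

210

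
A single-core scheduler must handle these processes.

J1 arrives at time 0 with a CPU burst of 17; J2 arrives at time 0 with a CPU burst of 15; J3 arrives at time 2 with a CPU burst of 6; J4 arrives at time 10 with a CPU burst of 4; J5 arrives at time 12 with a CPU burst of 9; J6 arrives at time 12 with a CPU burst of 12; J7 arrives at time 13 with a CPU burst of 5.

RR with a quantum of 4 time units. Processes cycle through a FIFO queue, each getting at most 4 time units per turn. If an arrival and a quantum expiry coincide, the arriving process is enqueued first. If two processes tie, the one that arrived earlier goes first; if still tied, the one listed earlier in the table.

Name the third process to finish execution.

J7

Timeline: | J1 0-4 | J2 4-8 | J3 8-12 | J1 12-16 | J2 16-20 | J4 20-24 | J5 24-28 | J6 28-32 | J3 32-34 | J7 34-38 | J1 38-42 | J2 42-46 | J5 46-50 | J6 50-54 | J7 54-55 | J1 55-59 | J2 59-62 | J5 62-63 | J6 63-67 | J1 67-68 |
Completion: J1=68  J2=62  J3=34  J4=24  J5=63  J6=67  J7=55
Turnaround (C−A): J1=68  J2=62  J3=32  J4=14  J5=51  J6=55  J7=42
Finish order: J4 → J3 → J7 → J2 → J5 → J6 → J1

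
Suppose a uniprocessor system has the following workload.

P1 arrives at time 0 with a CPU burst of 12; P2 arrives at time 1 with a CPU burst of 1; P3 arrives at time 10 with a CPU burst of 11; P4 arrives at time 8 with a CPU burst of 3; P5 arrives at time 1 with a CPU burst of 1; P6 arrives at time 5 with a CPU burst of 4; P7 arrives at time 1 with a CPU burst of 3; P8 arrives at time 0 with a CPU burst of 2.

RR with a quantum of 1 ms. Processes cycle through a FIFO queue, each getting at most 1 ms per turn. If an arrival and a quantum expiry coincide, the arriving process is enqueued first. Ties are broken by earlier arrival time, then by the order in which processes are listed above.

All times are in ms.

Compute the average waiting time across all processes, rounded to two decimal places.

9.63

Schedule: | P1 0-1 | P8 1-2 | P2 2-3 | P5 3-4 | P7 4-5 | P1 5-6 | P8 6-7 | P6 7-8 | P7 8-9 | P1 9-10 | P4 10-11 | P6 11-12 | P7 12-13 | P3 13-14 | P1 14-15 | P4 15-16 | P6 16-17 | P3 17-18 | P1 18-19 | P4 19-20 | P6 20-21 | P3 21-22 | P1 22-23 | P3 23-24 | P1 24-25 | P3 25-26 | P1 26-27 | P3 27-28 | P1 28-29 | P3 29-30 | P1 30-31 | P3 31-32 | P1 32-33 | P3 33-34 | P1 34-35 | P3 35-37 |
Completion: P1=35  P2=3  P3=37  P4=20  P5=4  P6=21  P7=13  P8=7
Turnaround (C−A): P1=35  P2=2  P3=27  P4=12  P5=3  P6=16  P7=12  P8=7
Waiting times: P1=23, P2=1, P3=16, P4=9, P5=2, P6=12, P7=9, P8=5
Average waiting = (23+1+16+9+2+12+9+5) / 8 = 77/8 = 9.63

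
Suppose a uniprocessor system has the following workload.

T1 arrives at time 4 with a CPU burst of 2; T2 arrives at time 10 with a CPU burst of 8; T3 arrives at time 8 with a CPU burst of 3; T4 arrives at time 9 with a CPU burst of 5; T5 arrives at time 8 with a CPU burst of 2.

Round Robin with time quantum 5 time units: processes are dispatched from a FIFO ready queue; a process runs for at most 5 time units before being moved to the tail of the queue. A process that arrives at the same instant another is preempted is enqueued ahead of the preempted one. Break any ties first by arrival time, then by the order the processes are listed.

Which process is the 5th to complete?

T2

Schedule: | idle 0-4 | T1 4-6 | idle 6-8 | T3 8-11 | T5 11-13 | T4 13-18 | T2 18-26 |
Completion: T1=6  T2=26  T3=11  T4=18  T5=13
Turnaround (C−A): T1=2  T2=16  T3=3  T4=9  T5=5
Finish order: T1 → T3 → T5 → T4 → T2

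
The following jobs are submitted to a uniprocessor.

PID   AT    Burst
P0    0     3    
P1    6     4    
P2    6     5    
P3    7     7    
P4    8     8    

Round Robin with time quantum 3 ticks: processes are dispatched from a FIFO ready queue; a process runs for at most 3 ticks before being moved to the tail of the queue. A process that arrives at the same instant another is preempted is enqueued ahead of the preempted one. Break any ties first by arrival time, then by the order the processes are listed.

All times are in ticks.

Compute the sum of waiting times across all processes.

Timeline: | P0 0-3 | idle 3-6 | P1 6-9 | P2 9-12 | P3 12-15 | P4 15-18 | P1 18-19 | P2 19-21 | P3 21-24 | P4 24-27 | P3 27-28 | P4 28-30 |
Completion: P0=3  P1=19  P2=21  P3=28  P4=30
Turnaround (C−A): P0=3  P1=13  P2=15  P3=21  P4=22
Waiting = turnaround − burst: P0=0, P1=9, P2=10, P3=14, P4=14
Total waiting = 0 + 9 + 10 + 14 + 14 = 47

47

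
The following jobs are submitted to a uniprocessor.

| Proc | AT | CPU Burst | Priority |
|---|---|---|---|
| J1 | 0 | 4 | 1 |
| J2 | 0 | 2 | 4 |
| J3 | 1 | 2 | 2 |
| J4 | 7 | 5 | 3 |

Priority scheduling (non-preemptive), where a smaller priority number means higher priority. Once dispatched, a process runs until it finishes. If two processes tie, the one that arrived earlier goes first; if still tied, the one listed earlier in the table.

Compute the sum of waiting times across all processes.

10

Timeline: | J1 0-4 | J3 4-6 | J2 6-8 | J4 8-13 |
Completion: J1=4  J2=8  J3=6  J4=13
Waiting = turnaround − burst: J1=0, J2=6, J3=3, J4=1
Total waiting = 0 + 6 + 3 + 1 = 10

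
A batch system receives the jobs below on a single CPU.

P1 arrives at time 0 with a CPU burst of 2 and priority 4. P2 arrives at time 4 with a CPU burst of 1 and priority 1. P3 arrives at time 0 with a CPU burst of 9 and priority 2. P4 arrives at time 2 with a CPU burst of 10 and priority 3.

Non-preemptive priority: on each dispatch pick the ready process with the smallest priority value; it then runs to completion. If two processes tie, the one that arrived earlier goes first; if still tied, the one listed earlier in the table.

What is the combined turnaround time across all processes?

55

Gantt: | P3 0-9 | P2 9-10 | P4 10-20 | P1 20-22 |
Completion: P1=22  P2=10  P3=9  P4=20
Turnaround (C−A): P1=22  P2=6  P3=9  P4=18
Turnaround = completion − arrival: P1=22, P2=6, P3=9, P4=18
Total turnaround = 22 + 6 + 9 + 18 = 55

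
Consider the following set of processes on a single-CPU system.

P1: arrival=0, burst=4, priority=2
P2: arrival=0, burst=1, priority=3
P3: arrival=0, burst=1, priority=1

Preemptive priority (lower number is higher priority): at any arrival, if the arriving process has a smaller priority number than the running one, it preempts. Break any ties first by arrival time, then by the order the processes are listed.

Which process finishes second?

Gantt: | P3 0-1 | P1 1-5 | P2 5-6 |
Completion: P1=5  P2=6  P3=1
Turnaround (C−A): P1=5  P2=6  P3=1
Finish order: P3 → P1 → P2

P1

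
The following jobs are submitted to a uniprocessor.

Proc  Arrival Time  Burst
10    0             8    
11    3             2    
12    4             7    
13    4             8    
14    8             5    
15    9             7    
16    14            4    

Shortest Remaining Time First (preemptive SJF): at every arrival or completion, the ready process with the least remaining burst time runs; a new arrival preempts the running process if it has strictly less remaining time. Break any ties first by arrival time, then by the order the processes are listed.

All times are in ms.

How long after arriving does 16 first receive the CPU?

Timeline: | 10 0-3 | 11 3-5 | 10 5-10 | 14 10-15 | 16 15-19 | 12 19-26 | 15 26-33 | 13 33-41 |
Completion: 10=10  11=5  12=26  13=41  14=15  15=33  16=19
Response(16) = first start − arrival = 15 − 14 = 1

1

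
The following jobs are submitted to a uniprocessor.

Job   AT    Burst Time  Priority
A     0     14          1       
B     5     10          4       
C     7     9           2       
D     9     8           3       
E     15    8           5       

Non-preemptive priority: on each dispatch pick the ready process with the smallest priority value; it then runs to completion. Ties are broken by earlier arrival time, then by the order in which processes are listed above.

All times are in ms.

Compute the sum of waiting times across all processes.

Gantt: | A 0-14 | C 14-23 | D 23-31 | B 31-41 | E 41-49 |
Completion: A=14  B=41  C=23  D=31  E=49
Waiting = turnaround − burst: A=0, B=26, C=7, D=14, E=26
Total waiting = 0 + 26 + 7 + 14 + 26 = 73

73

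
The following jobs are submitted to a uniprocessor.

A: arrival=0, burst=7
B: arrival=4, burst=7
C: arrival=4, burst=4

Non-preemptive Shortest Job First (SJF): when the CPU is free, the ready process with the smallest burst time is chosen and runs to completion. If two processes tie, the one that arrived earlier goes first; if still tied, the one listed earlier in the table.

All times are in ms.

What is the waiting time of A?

Timeline: | A 0-7 | C 7-11 | B 11-18 |
Completion: A=7  B=18  C=11
Turnaround (C−A): A=7  B=14  C=7
Waiting(A) = turnaround − burst = 7 − 7 = 0

0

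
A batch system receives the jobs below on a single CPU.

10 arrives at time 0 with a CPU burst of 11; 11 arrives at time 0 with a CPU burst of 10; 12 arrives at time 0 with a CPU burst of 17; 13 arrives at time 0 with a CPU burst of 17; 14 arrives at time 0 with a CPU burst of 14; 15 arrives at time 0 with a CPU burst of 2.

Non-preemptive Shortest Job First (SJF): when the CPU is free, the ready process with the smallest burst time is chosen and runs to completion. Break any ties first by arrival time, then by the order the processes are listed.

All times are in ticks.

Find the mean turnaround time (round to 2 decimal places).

33.17

Timeline: | 15 0-2 | 11 2-12 | 10 12-23 | 14 23-37 | 12 37-54 | 13 54-71 |
Completion: 10=23  11=12  12=54  13=71  14=37  15=2
Turnaround times: 10=23, 11=12, 12=54, 13=71, 14=37, 15=2
Average turnaround = (23+12+54+71+37+2) / 6 = 199/6 = 33.17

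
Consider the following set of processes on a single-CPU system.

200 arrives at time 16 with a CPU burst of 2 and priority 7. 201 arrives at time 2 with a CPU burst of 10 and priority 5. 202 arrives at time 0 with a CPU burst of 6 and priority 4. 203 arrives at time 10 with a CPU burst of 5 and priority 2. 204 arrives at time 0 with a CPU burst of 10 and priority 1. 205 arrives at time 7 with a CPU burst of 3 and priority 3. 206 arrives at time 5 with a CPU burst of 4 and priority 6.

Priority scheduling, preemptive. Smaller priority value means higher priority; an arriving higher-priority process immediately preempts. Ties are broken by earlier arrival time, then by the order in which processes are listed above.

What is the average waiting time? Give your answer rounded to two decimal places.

14.14

Gantt: | 204 0-10 | 203 10-15 | 205 15-18 | 202 18-24 | 201 24-34 | 206 34-38 | 200 38-40 |
Completion: 200=40  201=34  202=24  203=15  204=10  205=18  206=38
Waiting times: 200=22, 201=22, 202=18, 203=0, 204=0, 205=8, 206=29
Average waiting = (22+22+18+0+0+8+29) / 7 = 99/7 = 14.14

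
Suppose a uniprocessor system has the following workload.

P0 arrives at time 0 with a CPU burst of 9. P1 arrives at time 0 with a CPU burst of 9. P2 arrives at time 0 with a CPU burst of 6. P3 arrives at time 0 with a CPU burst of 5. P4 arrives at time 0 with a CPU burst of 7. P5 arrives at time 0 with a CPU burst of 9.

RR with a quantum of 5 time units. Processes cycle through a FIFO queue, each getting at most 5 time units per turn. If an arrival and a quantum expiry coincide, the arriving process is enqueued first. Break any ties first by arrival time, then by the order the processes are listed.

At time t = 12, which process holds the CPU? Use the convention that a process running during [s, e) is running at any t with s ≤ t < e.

Timeline: | P0 0-5 | P1 5-10 | P2 10-15 | P3 15-20 | P4 20-25 | P5 25-30 | P0 30-34 | P1 34-38 | P2 38-39 | P4 39-41 | P5 41-45 |
Completion: P0=34  P1=38  P2=39  P3=20  P4=41  P5=45

P2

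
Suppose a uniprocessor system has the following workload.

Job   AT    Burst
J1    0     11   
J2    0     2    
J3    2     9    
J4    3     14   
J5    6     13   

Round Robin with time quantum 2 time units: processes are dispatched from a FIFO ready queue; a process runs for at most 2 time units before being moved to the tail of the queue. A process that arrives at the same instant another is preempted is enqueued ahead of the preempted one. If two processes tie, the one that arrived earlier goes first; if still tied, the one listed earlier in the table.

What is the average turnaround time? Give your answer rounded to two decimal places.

Schedule: | J1 0-2 | J2 2-4 | J3 4-6 | J1 6-8 | J4 8-10 | J5 10-12 | J3 12-14 | J1 14-16 | J4 16-18 | J5 18-20 | J3 20-22 | J1 22-24 | J4 24-26 | J5 26-28 | J3 28-30 | J1 30-32 | J4 32-34 | J5 34-36 | J3 36-37 | J1 37-38 | J4 38-40 | J5 40-42 | J4 42-44 | J5 44-46 | J4 46-48 | J5 48-49 |
Completion: J1=38  J2=4  J3=37  J4=48  J5=49
Turnaround (C−A): J1=38  J2=4  J3=35  J4=45  J5=43
Turnaround times: J1=38, J2=4, J3=35, J4=45, J5=43
Average turnaround = (38+4+35+45+43) / 5 = 165/5 = 33.00

33.00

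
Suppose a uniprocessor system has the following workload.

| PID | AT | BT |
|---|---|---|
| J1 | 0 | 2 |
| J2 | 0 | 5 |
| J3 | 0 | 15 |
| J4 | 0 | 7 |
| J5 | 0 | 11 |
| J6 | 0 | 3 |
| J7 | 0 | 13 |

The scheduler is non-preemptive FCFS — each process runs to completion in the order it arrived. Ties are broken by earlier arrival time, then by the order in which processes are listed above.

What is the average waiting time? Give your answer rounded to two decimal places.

Schedule: | J1 0-2 | J2 2-7 | J3 7-22 | J4 22-29 | J5 29-40 | J6 40-43 | J7 43-56 |
Completion: J1=2  J2=7  J3=22  J4=29  J5=40  J6=43  J7=56
Waiting times: J1=0, J2=2, J3=7, J4=22, J5=29, J6=40, J7=43
Average waiting = (0+2+7+22+29+40+43) / 7 = 143/7 = 20.43

20.43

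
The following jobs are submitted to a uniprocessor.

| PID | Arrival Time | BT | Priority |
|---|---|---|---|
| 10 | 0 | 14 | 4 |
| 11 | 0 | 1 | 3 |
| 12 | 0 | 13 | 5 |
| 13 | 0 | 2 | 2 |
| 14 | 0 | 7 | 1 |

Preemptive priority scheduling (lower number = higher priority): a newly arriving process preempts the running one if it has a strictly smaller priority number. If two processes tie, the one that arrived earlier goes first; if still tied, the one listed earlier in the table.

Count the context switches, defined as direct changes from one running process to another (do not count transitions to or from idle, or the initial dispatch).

Gantt: | 14 0-7 | 13 7-9 | 11 9-10 | 10 10-24 | 12 24-37 |
Completion: 10=24  11=10  12=37  13=9  14=7

4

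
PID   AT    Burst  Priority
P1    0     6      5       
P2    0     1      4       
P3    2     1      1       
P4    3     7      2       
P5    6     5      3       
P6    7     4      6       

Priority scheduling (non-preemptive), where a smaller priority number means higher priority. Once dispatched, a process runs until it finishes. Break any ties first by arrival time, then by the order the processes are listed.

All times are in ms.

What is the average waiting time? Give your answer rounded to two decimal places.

5.50

Timeline: | P2 0-1 | P1 1-7 | P3 7-8 | P4 8-15 | P5 15-20 | P6 20-24 |
Completion: P1=7  P2=1  P3=8  P4=15  P5=20  P6=24
Waiting times: P1=1, P2=0, P3=5, P4=5, P5=9, P6=13
Average waiting = (1+0+5+5+9+13) / 6 = 33/6 = 5.50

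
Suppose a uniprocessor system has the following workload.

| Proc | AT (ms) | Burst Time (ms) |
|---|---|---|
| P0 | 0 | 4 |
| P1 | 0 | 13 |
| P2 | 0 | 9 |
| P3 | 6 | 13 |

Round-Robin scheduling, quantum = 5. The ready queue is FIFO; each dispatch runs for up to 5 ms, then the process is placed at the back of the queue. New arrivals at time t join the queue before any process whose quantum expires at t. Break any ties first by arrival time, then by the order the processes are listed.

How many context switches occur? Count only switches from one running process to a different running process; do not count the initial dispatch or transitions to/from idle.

Timeline: | P0 0-4 | P1 4-9 | P2 9-14 | P3 14-19 | P1 19-24 | P2 24-28 | P3 28-33 | P1 33-36 | P3 36-39 |
Completion: P0=4  P1=36  P2=28  P3=39
Turnaround (C−A): P0=4  P1=36  P2=28  P3=33

8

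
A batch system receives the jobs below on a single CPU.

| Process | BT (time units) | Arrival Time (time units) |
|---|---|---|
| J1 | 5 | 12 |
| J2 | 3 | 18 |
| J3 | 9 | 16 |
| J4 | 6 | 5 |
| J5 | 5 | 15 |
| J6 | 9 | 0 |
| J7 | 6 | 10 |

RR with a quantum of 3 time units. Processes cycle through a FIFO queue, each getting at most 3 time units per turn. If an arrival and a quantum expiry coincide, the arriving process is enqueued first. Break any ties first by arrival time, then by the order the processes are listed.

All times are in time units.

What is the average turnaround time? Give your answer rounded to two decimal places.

18.43

Timeline: | J6 0-6 | J4 6-9 | J6 9-12 | J4 12-15 | J7 15-18 | J1 18-21 | J5 21-24 | J3 24-27 | J2 27-30 | J7 30-33 | J1 33-35 | J5 35-37 | J3 37-43 |
Completion: J1=35  J2=30  J3=43  J4=15  J5=37  J6=12  J7=33
Turnaround (C−A): J1=23  J2=12  J3=27  J4=10  J5=22  J6=12  J7=23
Turnaround times: J1=23, J2=12, J3=27, J4=10, J5=22, J6=12, J7=23
Average turnaround = (23+12+27+10+22+12+23) / 7 = 129/7 = 18.43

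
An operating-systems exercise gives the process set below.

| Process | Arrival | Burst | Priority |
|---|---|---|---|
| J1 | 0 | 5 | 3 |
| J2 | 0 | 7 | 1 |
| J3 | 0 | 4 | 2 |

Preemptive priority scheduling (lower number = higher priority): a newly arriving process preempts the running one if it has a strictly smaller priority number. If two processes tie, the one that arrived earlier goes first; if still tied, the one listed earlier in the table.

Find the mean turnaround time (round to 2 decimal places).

11.33

Gantt: | J2 0-7 | J3 7-11 | J1 11-16 |
Completion: J1=16  J2=7  J3=11
Turnaround times: J1=16, J2=7, J3=11
Average turnaround = (16+7+11) / 3 = 34/3 = 11.33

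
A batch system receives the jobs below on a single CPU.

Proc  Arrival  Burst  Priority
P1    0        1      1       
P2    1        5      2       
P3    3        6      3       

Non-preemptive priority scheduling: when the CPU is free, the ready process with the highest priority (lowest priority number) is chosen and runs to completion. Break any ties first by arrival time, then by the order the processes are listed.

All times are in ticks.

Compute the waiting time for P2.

Gantt: | P1 0-1 | P2 1-6 | P3 6-12 |
Completion: P1=1  P2=6  P3=12
Turnaround (C−A): P1=1  P2=5  P3=9
Waiting(P2) = turnaround − burst = 5 − 5 = 0

0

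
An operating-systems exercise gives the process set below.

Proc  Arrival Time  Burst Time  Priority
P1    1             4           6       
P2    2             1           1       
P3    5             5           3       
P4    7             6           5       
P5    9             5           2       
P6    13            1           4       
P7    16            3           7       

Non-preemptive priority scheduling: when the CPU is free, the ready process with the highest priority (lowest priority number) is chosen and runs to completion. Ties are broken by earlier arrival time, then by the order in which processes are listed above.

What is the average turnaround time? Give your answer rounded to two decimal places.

7.29

Timeline: | idle 0-1 | P1 1-5 | P2 5-6 | P3 6-11 | P5 11-16 | P6 16-17 | P4 17-23 | P7 23-26 |
Completion: P1=5  P2=6  P3=11  P4=23  P5=16  P6=17  P7=26
Turnaround times: P1=4, P2=4, P3=6, P4=16, P5=7, P6=4, P7=10
Average turnaround = (4+4+6+16+7+4+10) / 7 = 51/7 = 7.29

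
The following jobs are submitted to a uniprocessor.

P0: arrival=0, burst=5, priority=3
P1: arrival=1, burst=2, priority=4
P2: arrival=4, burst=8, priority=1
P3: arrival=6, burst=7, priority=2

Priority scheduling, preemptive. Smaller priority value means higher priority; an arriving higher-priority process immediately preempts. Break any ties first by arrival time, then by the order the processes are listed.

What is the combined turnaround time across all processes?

Gantt: | P0 0-4 | P2 4-12 | P3 12-19 | P0 19-20 | P1 20-22 |
Completion: P0=20  P1=22  P2=12  P3=19
Turnaround = completion − arrival: P0=20, P1=21, P2=8, P3=13
Total turnaround = 20 + 21 + 8 + 13 = 62

62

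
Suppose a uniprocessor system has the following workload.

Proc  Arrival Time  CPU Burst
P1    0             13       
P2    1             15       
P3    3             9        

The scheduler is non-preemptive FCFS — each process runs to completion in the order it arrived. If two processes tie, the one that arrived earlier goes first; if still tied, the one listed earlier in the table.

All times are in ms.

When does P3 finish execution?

Schedule: | P1 0-13 | P2 13-28 | P3 28-37 |
Completion: P1=13  P2=28  P3=37
Turnaround (C−A): P1=13  P2=27  P3=34

37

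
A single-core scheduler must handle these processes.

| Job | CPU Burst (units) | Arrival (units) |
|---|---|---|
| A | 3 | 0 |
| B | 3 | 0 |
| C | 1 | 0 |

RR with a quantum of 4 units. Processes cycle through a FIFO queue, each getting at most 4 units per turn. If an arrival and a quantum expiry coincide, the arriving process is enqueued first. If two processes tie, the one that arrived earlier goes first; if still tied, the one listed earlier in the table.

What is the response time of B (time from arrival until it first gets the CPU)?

Gantt: | A 0-3 | B 3-6 | C 6-7 |
Completion: A=3  B=6  C=7
Turnaround (C−A): A=3  B=6  C=7
Response(B) = first start − arrival = 3 − 0 = 3

3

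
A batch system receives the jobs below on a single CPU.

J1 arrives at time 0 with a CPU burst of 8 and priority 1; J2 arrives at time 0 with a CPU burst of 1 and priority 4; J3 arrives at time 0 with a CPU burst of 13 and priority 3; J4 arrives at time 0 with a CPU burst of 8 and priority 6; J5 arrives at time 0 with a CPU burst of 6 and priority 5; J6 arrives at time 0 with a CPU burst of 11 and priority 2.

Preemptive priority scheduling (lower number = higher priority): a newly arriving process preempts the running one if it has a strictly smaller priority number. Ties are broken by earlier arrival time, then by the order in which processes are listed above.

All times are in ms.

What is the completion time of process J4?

47

Timeline: | J1 0-8 | J6 8-19 | J3 19-32 | J2 32-33 | J5 33-39 | J4 39-47 |
Completion: J1=8  J2=33  J3=32  J4=47  J5=39  J6=19
Turnaround (C−A): J1=8  J2=33  J3=32  J4=47  J5=39  J6=19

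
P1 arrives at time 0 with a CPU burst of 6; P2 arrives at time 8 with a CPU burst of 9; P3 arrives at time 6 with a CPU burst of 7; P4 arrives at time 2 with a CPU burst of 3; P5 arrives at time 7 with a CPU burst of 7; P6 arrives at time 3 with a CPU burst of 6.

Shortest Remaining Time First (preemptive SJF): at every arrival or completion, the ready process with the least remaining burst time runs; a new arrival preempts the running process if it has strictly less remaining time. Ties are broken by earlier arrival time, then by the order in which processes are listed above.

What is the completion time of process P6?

Timeline: | P1 0-2 | P4 2-5 | P1 5-9 | P6 9-15 | P3 15-22 | P5 22-29 | P2 29-38 |
Completion: P1=9  P2=38  P3=22  P4=5  P5=29  P6=15
Turnaround (C−A): P1=9  P2=30  P3=16  P4=3  P5=22  P6=12

15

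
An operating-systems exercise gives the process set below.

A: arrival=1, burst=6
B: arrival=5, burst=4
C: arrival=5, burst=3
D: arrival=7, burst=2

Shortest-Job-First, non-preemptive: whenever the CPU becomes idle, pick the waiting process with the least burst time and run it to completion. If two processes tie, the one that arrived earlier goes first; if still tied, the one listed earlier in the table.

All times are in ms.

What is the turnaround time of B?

11

Gantt: | idle 0-1 | A 1-7 | D 7-9 | C 9-12 | B 12-16 |
Completion: A=7  B=16  C=12  D=9
Turnaround (C−A): A=6  B=11  C=7  D=2
Turnaround(B) = completion − arrival = 16 − 5 = 11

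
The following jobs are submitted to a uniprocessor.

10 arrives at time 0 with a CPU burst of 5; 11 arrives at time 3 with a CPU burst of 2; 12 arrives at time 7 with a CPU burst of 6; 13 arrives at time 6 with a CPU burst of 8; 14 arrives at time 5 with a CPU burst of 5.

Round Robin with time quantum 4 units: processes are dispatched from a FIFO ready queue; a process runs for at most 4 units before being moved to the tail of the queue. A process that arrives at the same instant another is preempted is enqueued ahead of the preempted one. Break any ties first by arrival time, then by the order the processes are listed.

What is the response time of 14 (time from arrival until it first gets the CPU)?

2

Gantt: | 10 0-4 | 11 4-6 | 10 6-7 | 14 7-11 | 13 11-15 | 12 15-19 | 14 19-20 | 13 20-24 | 12 24-26 |
Completion: 10=7  11=6  12=26  13=24  14=20
Turnaround (C−A): 10=7  11=3  12=19  13=18  14=15
Response(14) = first start − arrival = 7 − 5 = 2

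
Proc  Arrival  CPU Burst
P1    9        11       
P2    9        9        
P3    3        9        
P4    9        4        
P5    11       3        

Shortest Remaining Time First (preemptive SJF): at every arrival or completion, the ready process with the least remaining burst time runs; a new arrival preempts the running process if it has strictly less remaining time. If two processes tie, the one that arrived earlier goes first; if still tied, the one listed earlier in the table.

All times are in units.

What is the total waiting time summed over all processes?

Schedule: | idle 0-3 | P3 3-12 | P5 12-15 | P4 15-19 | P2 19-28 | P1 28-39 |
Completion: P1=39  P2=28  P3=12  P4=19  P5=15
Waiting = turnaround − burst: P1=19, P2=10, P3=0, P4=6, P5=1
Total waiting = 19 + 10 + 0 + 6 + 1 = 36

36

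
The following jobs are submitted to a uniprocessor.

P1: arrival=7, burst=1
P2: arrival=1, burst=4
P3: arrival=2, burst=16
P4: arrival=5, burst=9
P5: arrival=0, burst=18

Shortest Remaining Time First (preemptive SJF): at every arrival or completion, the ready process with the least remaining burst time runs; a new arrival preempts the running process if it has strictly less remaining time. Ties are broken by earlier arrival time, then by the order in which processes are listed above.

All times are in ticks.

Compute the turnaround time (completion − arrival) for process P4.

10

Timeline: | P5 0-1 | P2 1-5 | P4 5-7 | P1 7-8 | P4 8-15 | P3 15-31 | P5 31-48 |
Completion: P1=8  P2=5  P3=31  P4=15  P5=48
Turnaround(P4) = completion − arrival = 15 − 5 = 10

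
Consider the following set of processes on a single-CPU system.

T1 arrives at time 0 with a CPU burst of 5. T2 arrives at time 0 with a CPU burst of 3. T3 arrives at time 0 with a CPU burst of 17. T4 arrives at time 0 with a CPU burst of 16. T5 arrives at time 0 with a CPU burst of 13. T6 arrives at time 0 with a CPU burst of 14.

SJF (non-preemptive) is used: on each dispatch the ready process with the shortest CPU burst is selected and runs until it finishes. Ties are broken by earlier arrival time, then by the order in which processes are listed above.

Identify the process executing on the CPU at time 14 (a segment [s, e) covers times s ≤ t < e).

Timeline: | T2 0-3 | T1 3-8 | T5 8-21 | T6 21-35 | T4 35-51 | T3 51-68 |
Completion: T1=8  T2=3  T3=68  T4=51  T5=21  T6=35
Turnaround (C−A): T1=8  T2=3  T3=68  T4=51  T5=21  T6=35

T5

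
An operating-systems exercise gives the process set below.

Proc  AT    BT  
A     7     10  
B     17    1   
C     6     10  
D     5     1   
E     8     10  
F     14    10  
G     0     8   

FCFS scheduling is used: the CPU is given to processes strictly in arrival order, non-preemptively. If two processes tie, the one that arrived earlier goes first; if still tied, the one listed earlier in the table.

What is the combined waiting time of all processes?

Gantt: | G 0-8 | D 8-9 | C 9-19 | A 19-29 | E 29-39 | F 39-49 | B 49-50 |
Completion: A=29  B=50  C=19  D=9  E=39  F=49  G=8
Turnaround (C−A): A=22  B=33  C=13  D=4  E=31  F=35  G=8
Waiting = turnaround − burst: A=12, B=32, C=3, D=3, E=21, F=25, G=0
Total waiting = 12 + 32 + 3 + 3 + 21 + 25 + 0 = 96

96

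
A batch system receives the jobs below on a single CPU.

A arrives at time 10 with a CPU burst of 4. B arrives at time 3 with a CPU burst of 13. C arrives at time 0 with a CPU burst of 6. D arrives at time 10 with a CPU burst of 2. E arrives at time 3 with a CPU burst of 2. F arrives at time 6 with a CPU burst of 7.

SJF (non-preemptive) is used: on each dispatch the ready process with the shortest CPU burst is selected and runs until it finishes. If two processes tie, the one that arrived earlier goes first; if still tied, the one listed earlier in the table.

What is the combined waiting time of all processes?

35

Schedule: | C 0-6 | E 6-8 | F 8-15 | D 15-17 | A 17-21 | B 21-34 |
Completion: A=21  B=34  C=6  D=17  E=8  F=15
Turnaround (C−A): A=11  B=31  C=6  D=7  E=5  F=9
Waiting = turnaround − burst: A=7, B=18, C=0, D=5, E=3, F=2
Total waiting = 7 + 18 + 0 + 5 + 3 + 2 = 35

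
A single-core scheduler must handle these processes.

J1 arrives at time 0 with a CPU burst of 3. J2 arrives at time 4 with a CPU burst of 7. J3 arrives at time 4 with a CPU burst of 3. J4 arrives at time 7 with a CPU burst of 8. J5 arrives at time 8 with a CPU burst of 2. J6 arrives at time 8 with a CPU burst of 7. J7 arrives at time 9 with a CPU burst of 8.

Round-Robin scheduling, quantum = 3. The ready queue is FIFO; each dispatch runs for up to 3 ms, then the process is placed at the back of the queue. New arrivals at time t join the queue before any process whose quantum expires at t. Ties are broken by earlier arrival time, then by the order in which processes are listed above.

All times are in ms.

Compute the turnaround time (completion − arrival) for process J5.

10

Timeline: | J1 0-3 | idle 3-4 | J2 4-7 | J3 7-10 | J4 10-13 | J2 13-16 | J5 16-18 | J6 18-21 | J7 21-24 | J4 24-27 | J2 27-28 | J6 28-31 | J7 31-34 | J4 34-36 | J6 36-37 | J7 37-39 |
Completion: J1=3  J2=28  J3=10  J4=36  J5=18  J6=37  J7=39
Turnaround(J5) = completion − arrival = 18 − 8 = 10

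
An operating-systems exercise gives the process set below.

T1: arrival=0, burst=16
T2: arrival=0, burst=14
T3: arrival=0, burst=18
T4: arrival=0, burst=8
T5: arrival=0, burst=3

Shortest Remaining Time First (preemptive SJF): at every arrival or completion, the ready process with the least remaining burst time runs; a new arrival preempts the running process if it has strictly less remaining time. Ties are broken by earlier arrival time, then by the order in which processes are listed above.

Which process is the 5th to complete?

Gantt: | T5 0-3 | T4 3-11 | T2 11-25 | T1 25-41 | T3 41-59 |
Completion: T1=41  T2=25  T3=59  T4=11  T5=3
Turnaround (C−A): T1=41  T2=25  T3=59  T4=11  T5=3
Finish order: T5 → T4 → T2 → T1 → T3

T3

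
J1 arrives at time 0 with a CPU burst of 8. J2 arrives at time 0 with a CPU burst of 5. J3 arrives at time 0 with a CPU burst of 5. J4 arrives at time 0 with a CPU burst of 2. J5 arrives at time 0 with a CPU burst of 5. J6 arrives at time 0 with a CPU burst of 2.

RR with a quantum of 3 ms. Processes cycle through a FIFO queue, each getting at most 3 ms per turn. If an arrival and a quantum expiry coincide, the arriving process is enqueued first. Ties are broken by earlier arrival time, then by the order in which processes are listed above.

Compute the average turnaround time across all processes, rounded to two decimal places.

20.50

Timeline: | J1 0-3 | J2 3-6 | J3 6-9 | J4 9-11 | J5 11-14 | J6 14-16 | J1 16-19 | J2 19-21 | J3 21-23 | J5 23-25 | J1 25-27 |
Completion: J1=27  J2=21  J3=23  J4=11  J5=25  J6=16
Turnaround (C−A): J1=27  J2=21  J3=23  J4=11  J5=25  J6=16
Turnaround times: J1=27, J2=21, J3=23, J4=11, J5=25, J6=16
Average turnaround = (27+21+23+11+25+16) / 6 = 123/6 = 20.50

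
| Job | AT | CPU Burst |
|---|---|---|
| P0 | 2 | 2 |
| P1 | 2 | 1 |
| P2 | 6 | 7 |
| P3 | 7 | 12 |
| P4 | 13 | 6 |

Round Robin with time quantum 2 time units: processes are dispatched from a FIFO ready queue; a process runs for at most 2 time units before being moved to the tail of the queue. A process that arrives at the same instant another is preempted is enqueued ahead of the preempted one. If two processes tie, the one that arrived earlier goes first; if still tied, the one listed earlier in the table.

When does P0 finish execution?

4

Timeline: | idle 0-2 | P0 2-4 | P1 4-5 | idle 5-6 | P2 6-8 | P3 8-10 | P2 10-12 | P3 12-14 | P2 14-16 | P4 16-18 | P3 18-20 | P2 20-21 | P4 21-23 | P3 23-25 | P4 25-27 | P3 27-31 |
Completion: P0=4  P1=5  P2=21  P3=31  P4=27
Turnaround (C−A): P0=2  P1=3  P2=15  P3=24  P4=14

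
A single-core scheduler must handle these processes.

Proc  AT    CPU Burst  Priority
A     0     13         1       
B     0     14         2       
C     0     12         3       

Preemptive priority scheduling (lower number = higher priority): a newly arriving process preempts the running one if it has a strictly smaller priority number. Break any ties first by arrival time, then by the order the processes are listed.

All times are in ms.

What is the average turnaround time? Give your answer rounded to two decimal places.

26.33

Gantt: | A 0-13 | B 13-27 | C 27-39 |
Completion: A=13  B=27  C=39
Turnaround (C−A): A=13  B=27  C=39
Turnaround times: A=13, B=27, C=39
Average turnaround = (13+27+39) / 3 = 79/3 = 26.33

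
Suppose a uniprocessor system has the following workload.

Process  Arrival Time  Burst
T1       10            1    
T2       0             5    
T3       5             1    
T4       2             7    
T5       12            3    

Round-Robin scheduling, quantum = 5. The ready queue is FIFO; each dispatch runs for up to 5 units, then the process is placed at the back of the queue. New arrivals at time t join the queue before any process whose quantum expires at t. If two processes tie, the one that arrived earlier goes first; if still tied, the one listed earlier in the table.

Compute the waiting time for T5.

Schedule: | T2 0-5 | T4 5-10 | T3 10-11 | T1 11-12 | T4 12-14 | T5 14-17 |
Completion: T1=12  T2=5  T3=11  T4=14  T5=17
Turnaround (C−A): T1=2  T2=5  T3=6  T4=12  T5=5
Waiting(T5) = turnaround − burst = 5 − 3 = 2

2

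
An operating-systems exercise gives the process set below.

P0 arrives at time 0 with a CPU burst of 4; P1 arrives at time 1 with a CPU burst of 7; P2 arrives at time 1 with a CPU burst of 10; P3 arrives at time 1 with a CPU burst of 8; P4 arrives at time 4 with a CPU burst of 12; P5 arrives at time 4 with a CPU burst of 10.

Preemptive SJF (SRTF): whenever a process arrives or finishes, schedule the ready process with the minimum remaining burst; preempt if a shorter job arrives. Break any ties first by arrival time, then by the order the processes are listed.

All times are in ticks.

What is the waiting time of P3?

10

Gantt: | P0 0-4 | P1 4-11 | P3 11-19 | P2 19-29 | P5 29-39 | P4 39-51 |
Completion: P0=4  P1=11  P2=29  P3=19  P4=51  P5=39
Turnaround (C−A): P0=4  P1=10  P2=28  P3=18  P4=47  P5=35
Waiting(P3) = turnaround − burst = 18 − 8 = 10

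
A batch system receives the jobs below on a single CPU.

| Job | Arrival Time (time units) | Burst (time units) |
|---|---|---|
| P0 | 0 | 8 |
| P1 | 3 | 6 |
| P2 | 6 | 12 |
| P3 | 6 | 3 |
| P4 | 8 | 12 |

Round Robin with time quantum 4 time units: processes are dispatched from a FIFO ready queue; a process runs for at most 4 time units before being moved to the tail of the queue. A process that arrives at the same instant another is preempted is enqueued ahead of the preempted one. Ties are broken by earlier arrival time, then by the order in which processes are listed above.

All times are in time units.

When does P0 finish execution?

Timeline: | P0 0-4 | P1 4-8 | P0 8-12 | P2 12-16 | P3 16-19 | P4 19-23 | P1 23-25 | P2 25-29 | P4 29-33 | P2 33-37 | P4 37-41 |
Completion: P0=12  P1=25  P2=37  P3=19  P4=41
Turnaround (C−A): P0=12  P1=22  P2=31  P3=13  P4=33

12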